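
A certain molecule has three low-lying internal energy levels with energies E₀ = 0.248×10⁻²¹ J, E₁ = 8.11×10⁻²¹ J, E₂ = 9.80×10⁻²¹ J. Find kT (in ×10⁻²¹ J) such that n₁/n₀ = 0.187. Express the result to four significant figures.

n₁/n₀ = exp[−(E₁−E₀)/kT] = 0.187.
⇒ (E₁−E₀)/kT = ln(1/0.187) = ln(5.34759) = 1.67665.
kT = 7.862 ×10⁻²¹ J / 1.67665 = 4.689 ×10⁻²¹ J.

4.689 ×10⁻²¹ J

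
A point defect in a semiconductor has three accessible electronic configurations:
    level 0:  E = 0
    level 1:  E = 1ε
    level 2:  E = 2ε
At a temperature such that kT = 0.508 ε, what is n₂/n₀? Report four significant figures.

0.01951

n₂/n₀ = exp[−(E₂−E₀)/kT] = exp(−(2ε)/(0.508ε)) = exp(-3.93701) = 0.01951.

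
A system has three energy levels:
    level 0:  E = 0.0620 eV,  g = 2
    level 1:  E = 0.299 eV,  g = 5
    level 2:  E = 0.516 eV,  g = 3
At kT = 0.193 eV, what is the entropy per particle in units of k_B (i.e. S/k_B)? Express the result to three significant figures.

1.98

Eᵢ/kT = 0.32124, 1.5492, 2.6736.
Z = Σ gᵢe^(−Eᵢ/kT) = 2·e^(−0.32124) + 5·e^(−1.5492) + 3·e^(−2.6736) = 1.4505 + 1.0621 + 0.20701 = 2.7196.
⟨E⟩ = Σ EᵢPᵢ = 0.18911 eV.
S/k_B = ln Z + ⟨E⟩/kT = ln(2.7196) + 0.18911/0.193 = 1.0005 + 0.97984 = 1.98.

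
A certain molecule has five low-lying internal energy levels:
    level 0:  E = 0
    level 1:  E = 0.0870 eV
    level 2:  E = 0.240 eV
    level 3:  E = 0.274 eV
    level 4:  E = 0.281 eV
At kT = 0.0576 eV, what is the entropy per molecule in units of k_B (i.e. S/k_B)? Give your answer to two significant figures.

Eᵢ/kT = 0, 1.510, 4.167, 4.757, 4.878.
Z = Σ e^(−Eᵢ/kT) = e^(−0) + e^(−1.510) + e^(−4.167) + e^(−4.757) + e^(−4.878) = 1.000 + 0.2209 + 0.01550 + 0.008591 + 0.007612 = 1.253.
⟨E⟩ = Σ EᵢPᵢ = 0.02189 eV.
S/k_B = ln Z + ⟨E⟩/kT = ln(1.253) + 0.02189/0.0576 = 0.2255 + 0.3800 = 0.61.

0.61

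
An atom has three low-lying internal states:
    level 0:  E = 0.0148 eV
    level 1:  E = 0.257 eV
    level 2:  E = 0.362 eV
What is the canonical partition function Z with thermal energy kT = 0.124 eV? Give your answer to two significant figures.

Eᵢ/kT = 0.1194, 2.073, 2.919.
Z = Σ e^(−Eᵢ/kT) = e^(−0.1194) + e^(−2.073) + e^(−2.919) = 0.8875 + 0.1258 + 0.05399 = 1.067.

Z = 1.1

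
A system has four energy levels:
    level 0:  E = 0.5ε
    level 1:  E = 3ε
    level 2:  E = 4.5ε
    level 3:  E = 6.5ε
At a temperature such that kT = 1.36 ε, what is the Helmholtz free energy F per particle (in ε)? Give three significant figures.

0.225 ε

Eᵢ/kT = 0.36765, 2.2059, 3.3088, 4.7794.
Z = Σ e^(−Eᵢ/kT) = e^(−0.36765) + e^(−2.2059) + e^(−3.3088) + e^(−4.7794) = 0.69236 + 0.11015 + 0.036560 + 0.0084010 = 0.84747.
F = −kT ln Z = −1.36 × ln(0.84747) = −1.36 × -0.16550 = 0.225 ε.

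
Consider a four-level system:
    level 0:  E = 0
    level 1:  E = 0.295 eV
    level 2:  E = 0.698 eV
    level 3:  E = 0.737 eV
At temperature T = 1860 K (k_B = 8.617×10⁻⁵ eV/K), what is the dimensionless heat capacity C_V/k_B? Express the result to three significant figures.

0.730

k_BT = 8.617×10⁻⁵ × 1860 K = 0.16028 eV.
Eᵢ/kT = 0, 1.8405, 4.3549, 4.5982.
Z = Σ e^(−Eᵢ/kT) = e^(−0) + e^(−1.8405) + e^(−4.3549) + e^(−4.5982) = 1.0000 + 0.15874 + 0.012844 + 0.010070 = 1.1817.
⟨E⟩ = 0.053495 eV, ⟨E²⟩ = 0.021614 eV².
C_V/k_B = (⟨E²⟩ − ⟨E⟩²)/(kT)² = (0.021614 − 0.0028617)/0.025690 = 0.730.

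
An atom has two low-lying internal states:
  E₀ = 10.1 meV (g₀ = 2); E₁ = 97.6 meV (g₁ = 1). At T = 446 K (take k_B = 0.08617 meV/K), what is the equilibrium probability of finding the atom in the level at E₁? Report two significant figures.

k_BT = 0.08617 × 446 K = 38.43 meV.
Eᵢ/kT = 0.2628, 2.540.
Z = Σ gᵢe^(−Eᵢ/kT) = 2·e^(−0.2628) + 1·e^(−2.540) = 1.538 + 0.07887 = 1.617.
P₁ = g₁ e^(−E₁/kT) / Z = 0.07887/1.617 = 0.049.

0.049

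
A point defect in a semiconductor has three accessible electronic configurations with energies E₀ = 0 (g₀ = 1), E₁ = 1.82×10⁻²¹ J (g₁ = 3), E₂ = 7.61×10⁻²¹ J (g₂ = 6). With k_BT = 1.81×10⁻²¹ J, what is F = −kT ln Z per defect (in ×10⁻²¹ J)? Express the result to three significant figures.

-1.42 ×10⁻²¹ J

Eᵢ/kT = 0, 1.0055, 4.2044.
Z = Σ gᵢe^(−Eᵢ/kT) = 1·e^(−0) + 3·e^(−1.0055) + 6·e^(−4.2044) = 1.0000 + 1.0976 + 0.089578 = 2.1872.
F = −kT ln Z = −1.81 × ln(2.1872) = −1.81 × 0.78262 = -1.42 ×10⁻²¹ J.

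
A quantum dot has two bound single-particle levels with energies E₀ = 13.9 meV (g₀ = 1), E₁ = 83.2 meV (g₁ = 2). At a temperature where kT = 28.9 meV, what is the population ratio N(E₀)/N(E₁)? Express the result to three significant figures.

5.50

n₀/n₁ = (g₀/g₁) exp[−(E₀−E₁)/kT] = (1/2) × exp(−(-69.3 meV)/(28.9 meV)) = (1/2) × exp(2.3979) = 5.50.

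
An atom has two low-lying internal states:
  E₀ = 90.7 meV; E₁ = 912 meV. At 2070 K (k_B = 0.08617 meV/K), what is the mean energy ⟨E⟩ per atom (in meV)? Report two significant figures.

99 meV

k_BT = 0.08617 × 2070 K = 178.4 meV.
Eᵢ/kT = 0.5084, 5.112.
Z = Σ e^(−Eᵢ/kT) = e^(−0.5084) + e^(−5.112) = 0.6015 + 0.006024 = 0.6075.
⟨E⟩ = Σ Eᵢ e^(−Eᵢ/kT) / Z = (90.7·0.6015 + 912·0.006024) / 0.6075 = 99 meV.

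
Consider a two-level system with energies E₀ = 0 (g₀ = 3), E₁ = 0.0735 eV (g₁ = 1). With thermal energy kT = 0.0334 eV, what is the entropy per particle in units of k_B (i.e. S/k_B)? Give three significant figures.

Eᵢ/kT = 0, 2.2006.
Z = Σ gᵢe^(−Eᵢ/kT) = 3·e^(−0) + 1·e^(−2.2006) = 3.0000 + 0.11074 = 3.1107.
⟨E⟩ = Σ EᵢPᵢ = 0.0026166 eV.
S/k_B = ln Z + ⟨E⟩/kT = ln(3.1107) + 0.0026166/0.0334 = 1.1348 + 0.078341 = 1.21.

1.21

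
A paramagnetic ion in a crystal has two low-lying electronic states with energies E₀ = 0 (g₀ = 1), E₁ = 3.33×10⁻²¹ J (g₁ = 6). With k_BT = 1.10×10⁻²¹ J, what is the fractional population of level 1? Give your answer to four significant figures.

0.2252

Eᵢ/kT = 0, 3.02727.
Z = Σ gᵢe^(−Eᵢ/kT) = 1·e^(−0) + 6·e^(−3.02727) = 1.00000 + 0.290686 = 1.29069.
P₁ = g₁ e^(−E₁/kT) / Z = 0.290686/1.29069 = 0.2252.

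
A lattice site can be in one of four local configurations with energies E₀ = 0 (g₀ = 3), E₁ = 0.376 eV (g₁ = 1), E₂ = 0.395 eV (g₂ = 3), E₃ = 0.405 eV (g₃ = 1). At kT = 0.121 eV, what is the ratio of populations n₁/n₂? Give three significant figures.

n₁/n₂ = (g₁/g₂) exp[−(E₁−E₂)/kT] = (1/3) × exp(−(-0.019 eV)/(0.121 eV)) = (1/3) × exp(0.15702) = 0.390.

0.390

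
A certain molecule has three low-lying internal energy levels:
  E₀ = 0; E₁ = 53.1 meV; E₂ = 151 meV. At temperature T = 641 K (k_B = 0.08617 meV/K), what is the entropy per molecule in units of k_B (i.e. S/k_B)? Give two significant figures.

0.75

k_BT = 0.08617 × 641 K = 55.23 meV.
Eᵢ/kT = 0, 0.9614, 2.734.
Z = Σ e^(−Eᵢ/kT) = e^(−0) + e^(−0.9614) + e^(−2.734) = 1.000 + 0.3824 + 0.06496 = 1.447.
⟨E⟩ = Σ EᵢPᵢ = 20.81 meV.
S/k_B = ln Z + ⟨E⟩/kT = ln(1.447) + 20.81/55.23 = 0.3695 + 0.3768 = 0.75.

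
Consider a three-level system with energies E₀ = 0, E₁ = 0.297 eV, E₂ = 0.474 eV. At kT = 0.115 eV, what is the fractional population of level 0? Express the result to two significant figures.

Eᵢ/kT = 0, 2.583, 4.122.
Z = Σ e^(−Eᵢ/kT) = e^(−0) + e^(−2.583) + e^(−4.122) = 1.000 + 0.07555 + 0.01621 = 1.092.
P₀ = e^(−E₀/kT) / Z = 1.000/1.092 = 0.92.

0.92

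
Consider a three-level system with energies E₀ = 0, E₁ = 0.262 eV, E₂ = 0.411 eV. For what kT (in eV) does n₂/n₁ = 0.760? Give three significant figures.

0.543 eV

n₂/n₁ = exp[−(E₂−E₁)/kT] = 0.760.
⇒ (E₂−E₁)/kT = ln(1/0.760) = ln(1.3158) = 0.27444.
kT = 0.149 eV / 0.27444 = 0.543 eV.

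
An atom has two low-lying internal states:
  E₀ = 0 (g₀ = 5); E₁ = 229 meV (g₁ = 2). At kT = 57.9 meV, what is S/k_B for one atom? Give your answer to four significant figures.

Eᵢ/kT = 0, 3.95509.
Z = Σ gᵢe^(−Eᵢ/kT) = 5·e^(−0) + 2·e^(−3.95509) = 5.00000 + 0.0383139 = 5.03831.
⟨E⟩ = Σ EᵢPᵢ = 1.74143 meV.
S/k_B = ln Z + ⟨E⟩/kT = ln(5.03831) + 1.74143/57.9 = 1.61707 + 0.0300765 = 1.647.

1.647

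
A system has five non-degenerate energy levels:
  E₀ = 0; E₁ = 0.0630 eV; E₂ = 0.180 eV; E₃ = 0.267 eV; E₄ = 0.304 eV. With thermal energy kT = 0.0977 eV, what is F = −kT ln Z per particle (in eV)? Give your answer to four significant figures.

Eᵢ/kT = 0, 0.644831, 1.84237, 2.73286, 3.11157.
Z = Σ e^(−Eᵢ/kT) = e^(−0) + e^(−0.644831) + e^(−1.84237) + e^(−2.73286) + e^(−3.11157) = 1.00000 + 0.524751 + 0.158441 + 0.0650330 + 0.0445310 = 1.79276.
F = −kT ln Z = −0.0977 × ln(1.79276) = −0.0977 × 0.583756 = -0.05703 eV.

-0.05703 eV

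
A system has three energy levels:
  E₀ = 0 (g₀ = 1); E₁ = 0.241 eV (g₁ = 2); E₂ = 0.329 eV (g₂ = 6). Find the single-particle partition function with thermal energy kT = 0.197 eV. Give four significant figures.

Z = 2.718

Eᵢ/kT = 0, 1.22335, 1.67005.
Z = Σ gᵢe^(−Eᵢ/kT) = 1·e^(−0) + 2·e^(−1.22335) + 6·e^(−1.67005) = 1.00000 + 0.588486 + 1.12943 = 2.71792.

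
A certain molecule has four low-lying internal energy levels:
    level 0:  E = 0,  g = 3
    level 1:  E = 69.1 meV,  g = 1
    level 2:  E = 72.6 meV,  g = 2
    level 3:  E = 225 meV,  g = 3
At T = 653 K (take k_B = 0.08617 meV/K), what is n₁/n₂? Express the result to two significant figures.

0.53

k_BT = 0.08617 × 653 K = 56.27 meV.
n₁/n₂ = (g₁/g₂) exp[−(E₁−E₂)/kT] = (1/2) × exp(−(-3.5 meV)/(56.27 meV)) = (1/2) × exp(0.06220) = 0.53.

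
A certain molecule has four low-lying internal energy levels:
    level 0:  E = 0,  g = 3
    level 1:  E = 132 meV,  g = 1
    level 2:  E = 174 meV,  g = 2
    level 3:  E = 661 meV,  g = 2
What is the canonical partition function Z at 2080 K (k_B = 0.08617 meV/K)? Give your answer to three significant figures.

Z = 4.29

k_BT = 0.08617 × 2080 K = 179.23 meV.
Eᵢ/kT = 0, 0.73648, 0.97082, 3.6880.
Z = Σ gᵢe^(−Eᵢ/kT) = 3·e^(−0) + 1·e^(−0.73648) + 2·e^(−0.97082) + 2·e^(−3.6880) = 3.0000 + 0.47880 + 0.75754 + 0.050044 = 4.2864.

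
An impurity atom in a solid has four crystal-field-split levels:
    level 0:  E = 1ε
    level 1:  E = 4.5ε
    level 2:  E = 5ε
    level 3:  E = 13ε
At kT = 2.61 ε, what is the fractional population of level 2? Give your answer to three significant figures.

0.145

Eᵢ/kT = 0.38314, 1.7241, 1.9157, 4.9808.
Z = Σ e^(−Eᵢ/kT) = e^(−0.38314) + e^(−1.7241) + e^(−1.9157) + e^(−4.9808) = 0.68172 + 0.17833 + 0.14724 + 0.0068686 = 1.0142.
P₂ = e^(−E₂/kT) / Z = 0.14724/1.0142 = 0.145.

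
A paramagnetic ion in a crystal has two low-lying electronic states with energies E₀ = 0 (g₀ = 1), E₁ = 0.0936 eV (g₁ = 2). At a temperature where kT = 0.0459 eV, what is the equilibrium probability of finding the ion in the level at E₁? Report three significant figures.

Eᵢ/kT = 0, 2.0392.
Z = Σ gᵢe^(−Eᵢ/kT) = 1·e^(−0) + 2·e^(−2.0392) = 1.0000 + 0.26027 = 1.2603.
P₁ = g₁ e^(−E₁/kT) / Z = 0.26027/1.2603 = 0.207.

0.207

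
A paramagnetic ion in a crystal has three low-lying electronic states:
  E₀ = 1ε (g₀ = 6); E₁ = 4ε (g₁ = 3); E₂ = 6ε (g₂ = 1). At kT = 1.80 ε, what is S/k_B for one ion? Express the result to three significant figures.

2.06

Eᵢ/kT = 0.55556, 2.2222, 3.3333.
Z = Σ gᵢe^(−Eᵢ/kT) = 6·e^(−0.55556) + 3·e^(−2.2222) + 1·e^(−3.3333) = 3.4425 + 0.32511 + 0.035675 = 3.8033.
⟨E⟩ = Σ EᵢPᵢ = 1.3033 ε.
S/k_B = ln Z + ⟨E⟩/kT = ln(3.8033) + 1.3033/1.80 = 1.3359 + 0.72406 = 2.06.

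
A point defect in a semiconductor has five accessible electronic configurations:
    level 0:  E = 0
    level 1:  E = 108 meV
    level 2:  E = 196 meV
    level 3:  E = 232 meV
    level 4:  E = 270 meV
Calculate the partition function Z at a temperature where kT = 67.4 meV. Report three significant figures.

Z = 1.31

Eᵢ/kT = 0, 1.6024, 2.9080, 3.4421, 4.0059.
Z = Σ e^(−Eᵢ/kT) = e^(−0) + e^(−1.6024) + e^(−2.9080) + e^(−3.4421) + e^(−4.0059) = 1.0000 + 0.20141 + 0.054585 + 0.031997 + 0.018208 = 1.3062.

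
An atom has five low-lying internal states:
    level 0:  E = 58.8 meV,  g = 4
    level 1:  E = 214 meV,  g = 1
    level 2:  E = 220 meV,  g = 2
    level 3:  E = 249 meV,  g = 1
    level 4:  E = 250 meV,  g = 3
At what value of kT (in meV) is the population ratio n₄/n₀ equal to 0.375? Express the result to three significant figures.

276 meV

n₄/n₀ = (g₄/g₀) exp[−(E₄−E₀)/kT] = 0.375.
⇒ (E₄−E₀)/kT = ln((3/4)/0.375) = ln(2.0000) = 0.69315.
kT = 191.2 meV / 0.69315 = 276 meV.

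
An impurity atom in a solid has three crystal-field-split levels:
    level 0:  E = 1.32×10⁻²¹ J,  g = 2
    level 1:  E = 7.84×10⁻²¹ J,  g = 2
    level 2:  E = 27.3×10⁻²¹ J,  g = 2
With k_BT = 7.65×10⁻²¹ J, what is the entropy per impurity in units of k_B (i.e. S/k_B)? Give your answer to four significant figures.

1.398

Eᵢ/kT = 0.172549, 1.02484, 3.56863.
Z = Σ gᵢe^(−Eᵢ/kT) = 2·e^(−0.172549) + 2·e^(−1.02484) + 2·e^(−3.56863) = 1.68303 + 0.717708 + 0.0563889 = 2.45713.
⟨E⟩ = Σ EᵢPᵢ = 3.82066 ×10⁻²¹ J.
S/k_B = ln Z + ⟨E⟩/kT = ln(2.45713) + 3.82066/7.65 = 0.898994 + 0.499433 = 1.398.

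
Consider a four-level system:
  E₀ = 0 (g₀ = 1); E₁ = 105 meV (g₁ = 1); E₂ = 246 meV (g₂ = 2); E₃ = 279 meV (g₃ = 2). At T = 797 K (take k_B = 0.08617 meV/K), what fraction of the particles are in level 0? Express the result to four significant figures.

k_BT = 0.08617 × 797 K = 68.6775 meV.
Eᵢ/kT = 0, 1.52889, 3.58196, 4.06247.
Z = Σ gᵢe^(−Eᵢ/kT) = 1·e^(−0) + 1·e^(−1.52889) + 2·e^(−3.58196) + 2·e^(−4.06247) = 1.00000 + 0.216776 + 0.0556422 + 0.0344129 = 1.30683.
P₀ = g₀ e^(−E₀/kT) / Z = 1.00000/1.30683 = 0.7652.

0.7652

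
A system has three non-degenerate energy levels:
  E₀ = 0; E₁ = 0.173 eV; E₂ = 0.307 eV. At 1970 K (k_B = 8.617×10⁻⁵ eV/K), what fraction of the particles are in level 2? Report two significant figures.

0.11

k_BT = 8.617×10⁻⁵ × 1970 K = 0.1698 eV.
Eᵢ/kT = 0, 1.019, 1.808.
Z = Σ e^(−Eᵢ/kT) = e^(−0) + e^(−1.019) + e^(−1.808) = 1.000 + 0.3610 + 0.1640 = 1.525.
P₂ = e^(−E₂/kT) / Z = 0.1640/1.525 = 0.11.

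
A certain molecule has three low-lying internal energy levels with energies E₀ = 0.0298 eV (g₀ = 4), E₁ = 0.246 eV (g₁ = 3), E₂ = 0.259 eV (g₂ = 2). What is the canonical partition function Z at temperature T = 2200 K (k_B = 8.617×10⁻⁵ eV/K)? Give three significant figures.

k_BT = 8.617×10⁻⁵ × 2200 K = 0.18957 eV.
Eᵢ/kT = 0.15720, 1.2977, 1.3662.
Z = Σ gᵢe^(−Eᵢ/kT) = 4·e^(−0.15720) + 3·e^(−1.2977) + 2·e^(−1.3662) = 3.4181 + 0.81948 + 0.51015 = 4.7477.

Z = 4.75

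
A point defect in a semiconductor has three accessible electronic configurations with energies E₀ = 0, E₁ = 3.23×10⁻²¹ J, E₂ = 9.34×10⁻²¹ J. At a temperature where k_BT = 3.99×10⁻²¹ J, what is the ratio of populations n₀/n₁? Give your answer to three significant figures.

2.25

n₀/n₁ = exp[−(E₀−E₁)/kT] = exp(−(-3.23 ×10⁻²¹ J)/(3.99 ×10⁻²¹ J)) = exp(0.80952) = 2.25.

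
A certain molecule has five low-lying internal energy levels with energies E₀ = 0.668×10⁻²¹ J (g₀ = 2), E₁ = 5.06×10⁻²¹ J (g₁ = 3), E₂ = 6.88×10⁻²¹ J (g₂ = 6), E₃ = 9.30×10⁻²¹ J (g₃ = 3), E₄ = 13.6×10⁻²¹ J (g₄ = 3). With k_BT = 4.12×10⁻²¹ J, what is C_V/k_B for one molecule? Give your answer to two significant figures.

Eᵢ/kT = 0.1621, 1.228, 1.670, 2.257, 3.301.
Z = Σ gᵢe^(−Eᵢ/kT) = 2·e^(−0.1621) + 3·e^(−1.228) + 6·e^(−1.670) + 3·e^(−2.257) + 3·e^(−3.301) = 1.701 + 0.8786 + 1.129 + 0.3140 + 0.1105 = 4.133.
⟨E⟩ = 4.300, ⟨E²⟩ = 30.07.
C_V/k_B = (⟨E²⟩ − ⟨E⟩²)/(kT)² = (30.07 − 18.49)/16.97 = 0.68.

0.68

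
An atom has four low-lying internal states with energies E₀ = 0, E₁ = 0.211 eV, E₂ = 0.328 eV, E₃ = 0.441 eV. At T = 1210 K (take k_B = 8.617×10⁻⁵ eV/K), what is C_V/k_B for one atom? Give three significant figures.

k_BT = 8.617×10⁻⁵ × 1210 K = 0.10427 eV.
Eᵢ/kT = 0, 2.0236, 3.1457, 4.2294.
Z = Σ e^(−Eᵢ/kT) = e^(−0) + e^(−2.0236) + e^(−3.1457) + e^(−4.2294) = 1.0000 + 0.13218 + 0.043037 + 0.014561 = 1.1898.
⟨E⟩ = 0.040702 eV, ⟨E²⟩ = 0.011218 eV².
C_V/k_B = (⟨E²⟩ − ⟨E⟩²)/(kT)² = (0.011218 − 0.0016567)/0.010872 = 0.879.

0.879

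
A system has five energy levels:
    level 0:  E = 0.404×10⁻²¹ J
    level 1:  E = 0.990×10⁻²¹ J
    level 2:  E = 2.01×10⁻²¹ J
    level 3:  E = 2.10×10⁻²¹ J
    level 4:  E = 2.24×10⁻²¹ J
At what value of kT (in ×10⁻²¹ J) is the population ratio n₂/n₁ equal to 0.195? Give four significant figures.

0.6239 ×10⁻²¹ J

n₂/n₁ = exp[−(E₂−E₁)/kT] = 0.195.
⇒ (E₂−E₁)/kT = ln(1/0.195) = ln(5.12821) = 1.63476.
kT = 1.020 ×10⁻²¹ J / 1.63476 = 0.6239 ×10⁻²¹ J.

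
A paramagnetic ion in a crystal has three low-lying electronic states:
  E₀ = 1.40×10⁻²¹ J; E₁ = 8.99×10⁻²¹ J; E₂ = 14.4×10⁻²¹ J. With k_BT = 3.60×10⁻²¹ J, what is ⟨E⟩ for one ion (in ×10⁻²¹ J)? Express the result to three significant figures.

2.51 ×10⁻²¹ J

Eᵢ/kT = 0.38889, 2.4972, 4.0000.
Z = Σ e^(−Eᵢ/kT) = e^(−0.38889) + e^(−2.4972) + e^(−4.0000) = 0.67781 + 0.082315 + 0.018316 = 0.77844.
⟨E⟩ = Σ Eᵢ e^(−Eᵢ/kT) / Z = (1.40·0.67781 + 8.99·0.082315 + 14.4·0.018316) / 0.77844 = 2.51 ×10⁻²¹ J.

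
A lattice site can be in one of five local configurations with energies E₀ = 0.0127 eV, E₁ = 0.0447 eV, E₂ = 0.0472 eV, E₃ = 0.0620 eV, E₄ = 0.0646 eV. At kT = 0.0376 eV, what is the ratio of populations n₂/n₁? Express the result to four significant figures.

0.9357

n₂/n₁ = exp[−(E₂−E₁)/kT] = exp(−(0.0025 eV)/(0.0376 eV)) = exp(-0.0664894) = 0.9357.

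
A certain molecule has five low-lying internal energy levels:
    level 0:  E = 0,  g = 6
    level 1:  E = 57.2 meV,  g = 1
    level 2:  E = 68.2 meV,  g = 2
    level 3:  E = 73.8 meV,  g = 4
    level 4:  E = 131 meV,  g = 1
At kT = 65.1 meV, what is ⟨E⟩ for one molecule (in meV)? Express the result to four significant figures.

21.57 meV

Eᵢ/kT = 0, 0.878648, 1.04762, 1.13364, 2.01229.
Z = Σ gᵢe^(−Eᵢ/kT) = 6·e^(−0) + 1·e^(−0.878648) + 2·e^(−1.04762) + 4·e^(−1.13364) + 1·e^(−2.01229) = 6.00000 + 0.415344 + 0.701543 + 1.28744 + 0.133682 = 8.53801.
⟨E⟩ = Σ Eᵢ gᵢe^(−Eᵢ/kT) / Z = (0·6.00000 + 57.2·0.415344 + 68.2·0.701543 + 73.8·1.28744 + 131·0.133682) / 8.53801 = 21.57 meV.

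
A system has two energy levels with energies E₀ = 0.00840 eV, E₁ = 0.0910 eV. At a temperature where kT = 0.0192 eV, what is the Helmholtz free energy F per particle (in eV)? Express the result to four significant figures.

Eᵢ/kT = 0.437500, 4.73958.
Z = Σ e^(−Eᵢ/kT) = e^(−0.437500) + e^(−4.73958) = 0.645649 + 0.00874232 = 0.654391.
F = −kT ln Z = −0.0192 × ln(0.654391) = −0.0192 × -0.424050 = 0.008142 eV.

0.008142 eV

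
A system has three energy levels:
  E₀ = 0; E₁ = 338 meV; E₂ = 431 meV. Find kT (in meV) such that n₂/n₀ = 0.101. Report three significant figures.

188 meV

n₂/n₀ = exp[−(E₂−E₀)/kT] = 0.101.
⇒ (E₂−E₀)/kT = ln(1/0.101) = ln(9.9010) = 2.2926.
kT = 431 meV / 2.2926 = 188 meV.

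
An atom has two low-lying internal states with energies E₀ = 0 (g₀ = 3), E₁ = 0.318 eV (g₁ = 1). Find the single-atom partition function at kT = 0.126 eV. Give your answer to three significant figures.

Z = 3.08

Eᵢ/kT = 0, 2.5238.
Z = Σ gᵢe^(−Eᵢ/kT) = 3·e^(−0) + 1·e^(−2.5238) = 3.0000 + 0.080154 = 3.0802.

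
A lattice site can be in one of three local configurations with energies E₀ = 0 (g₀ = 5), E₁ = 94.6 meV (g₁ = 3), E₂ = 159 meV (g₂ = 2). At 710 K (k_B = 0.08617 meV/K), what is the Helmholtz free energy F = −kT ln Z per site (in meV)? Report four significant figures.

k_BT = 0.08617 × 710 K = 61.1807 meV.
Eᵢ/kT = 0, 1.54624, 2.59886.
Z = Σ gᵢe^(−Eᵢ/kT) = 5·e^(−0) + 3·e^(−1.54624) + 2·e^(−2.59886) = 5.00000 + 0.639143 + 0.148717 = 5.78786.
F = −kT ln Z = −61.1807 × ln(5.78786) = −61.1807 × 1.75576 = -107.4 meV.

-107.4 meV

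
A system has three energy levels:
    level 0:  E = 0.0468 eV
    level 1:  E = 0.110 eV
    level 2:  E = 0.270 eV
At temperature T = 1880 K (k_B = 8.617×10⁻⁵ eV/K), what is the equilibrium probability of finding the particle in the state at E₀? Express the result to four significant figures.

0.5184

k_BT = 8.617×10⁻⁵ × 1880 K = 0.162000 eV.
Eᵢ/kT = 0.288889, 0.679012, 1.66667.
Z = Σ e^(−Eᵢ/kT) = e^(−0.288889) + e^(−0.679012) + e^(−1.66667) = 0.749095 + 0.507118 + 0.188875 = 1.44509.
P₀ = e^(−E₀/kT) / Z = 0.749095/1.44509 = 0.5184.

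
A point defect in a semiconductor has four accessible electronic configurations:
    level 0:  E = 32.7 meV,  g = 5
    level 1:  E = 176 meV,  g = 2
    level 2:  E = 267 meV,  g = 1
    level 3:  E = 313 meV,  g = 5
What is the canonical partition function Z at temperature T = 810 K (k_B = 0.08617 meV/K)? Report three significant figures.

k_BT = 0.08617 × 810 K = 69.798 meV.
Eᵢ/kT = 0.46849, 2.5216, 3.8253, 4.4844.
Z = Σ gᵢe^(−Eᵢ/kT) = 5·e^(−0.46849) + 2·e^(−2.5216) + 1·e^(−3.8253) + 5·e^(−4.4844) = 3.1297 + 0.16066 + 0.021812 + 0.056418 = 3.3686.

Z = 3.37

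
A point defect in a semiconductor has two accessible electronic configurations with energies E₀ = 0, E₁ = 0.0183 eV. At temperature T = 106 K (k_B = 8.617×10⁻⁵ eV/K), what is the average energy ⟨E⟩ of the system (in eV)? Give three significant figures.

0.00217 eV

k_BT = 8.617×10⁻⁵ × 106 K = 0.0091340 eV.
Eᵢ/kT = 0, 2.0035.
Z = Σ e^(−Eᵢ/kT) = e^(−0) + e^(−2.0035) = 1.0000 + 0.13486 = 1.1349.
⟨E⟩ = Σ Eᵢ e^(−Eᵢ/kT) / Z = (0·1.0000 + 0.0183·0.13486) / 1.1349 = 0.00217 eV.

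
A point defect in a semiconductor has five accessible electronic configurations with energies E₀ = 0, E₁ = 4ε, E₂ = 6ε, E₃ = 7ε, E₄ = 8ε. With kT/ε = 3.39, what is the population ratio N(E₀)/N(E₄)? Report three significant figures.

n₀/n₄ = exp[−(E₀−E₄)/kT] = exp(−(-8ε)/(3.39ε)) = exp(2.3599) = 10.6.

10.6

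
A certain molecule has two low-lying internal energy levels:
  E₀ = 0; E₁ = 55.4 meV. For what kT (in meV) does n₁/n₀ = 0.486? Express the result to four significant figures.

n₁/n₀ = exp[−(E₁−E₀)/kT] = 0.486.
⇒ (E₁−E₀)/kT = ln(1/0.486) = ln(2.05761) = 0.721545.
kT = 55.4 meV / 0.721545 = 76.78 meV.

76.78 meV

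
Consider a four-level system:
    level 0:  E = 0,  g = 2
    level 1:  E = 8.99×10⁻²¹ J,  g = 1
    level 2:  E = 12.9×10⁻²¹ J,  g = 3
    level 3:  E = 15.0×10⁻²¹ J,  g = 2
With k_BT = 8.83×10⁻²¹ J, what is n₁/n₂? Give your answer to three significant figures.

n₁/n₂ = (g₁/g₂) exp[−(E₁−E₂)/kT] = (1/3) × exp(−(-3.91 ×10⁻²¹ J)/(8.83 ×10⁻²¹ J)) = (1/3) × exp(0.44281) = 0.519.

0.519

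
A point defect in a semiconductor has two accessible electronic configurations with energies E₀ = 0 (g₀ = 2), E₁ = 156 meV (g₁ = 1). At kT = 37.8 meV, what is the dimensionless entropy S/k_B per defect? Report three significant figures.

Eᵢ/kT = 0, 4.1270.
Z = Σ gᵢe^(−Eᵢ/kT) = 2·e^(−0) + 1·e^(−4.1270) = 2.0000 + 0.016131 = 2.0161.
⟨E⟩ = Σ EᵢPᵢ = 1.2482 meV.
S/k_B = ln Z + ⟨E⟩/kT = ln(2.0161) + 1.2482/37.8 = 0.70116 + 0.033021 = 0.734.

0.734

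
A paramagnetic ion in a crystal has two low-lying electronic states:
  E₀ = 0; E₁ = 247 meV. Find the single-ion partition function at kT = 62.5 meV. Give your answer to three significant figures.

Eᵢ/kT = 0, 3.9520.
Z = Σ e^(−Eᵢ/kT) = e^(−0) + e^(−3.9520) = 1.0000 + 0.019216 = 1.0192.

Z = 1.02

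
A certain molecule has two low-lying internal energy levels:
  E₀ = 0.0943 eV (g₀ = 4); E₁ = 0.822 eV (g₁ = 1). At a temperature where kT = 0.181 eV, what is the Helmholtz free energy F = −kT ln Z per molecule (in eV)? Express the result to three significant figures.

-0.157 eV

Eᵢ/kT = 0.52099, 4.5414.
Z = Σ gᵢe^(−Eᵢ/kT) = 4·e^(−0.52099) + 1·e^(−4.5414) = 2.3757 + 0.010658 = 2.3864.
F = −kT ln Z = −0.181 × ln(2.3864) = −0.181 × 0.86979 = -0.157 eV.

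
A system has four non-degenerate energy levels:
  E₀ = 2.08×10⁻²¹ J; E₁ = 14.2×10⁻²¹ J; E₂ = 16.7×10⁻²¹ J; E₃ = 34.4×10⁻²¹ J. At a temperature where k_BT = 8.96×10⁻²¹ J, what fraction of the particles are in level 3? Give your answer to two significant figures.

Eᵢ/kT = 0.2321, 1.585, 1.864, 3.839.
Z = Σ e^(−Eᵢ/kT) = e^(−0.2321) + e^(−1.585) + e^(−1.864) + e^(−3.839) = 0.7929 + 0.2049 + 0.1551 + 0.02152 = 1.174.
P₃ = e^(−E₃/kT) / Z = 0.02152/1.174 = 0.018.

0.018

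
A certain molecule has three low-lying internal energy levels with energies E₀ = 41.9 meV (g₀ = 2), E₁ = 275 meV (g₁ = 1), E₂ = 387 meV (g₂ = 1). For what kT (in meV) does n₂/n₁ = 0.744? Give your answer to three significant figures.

n₂/n₁ = (g₂/g₁) exp[−(E₂−E₁)/kT] = 0.744.
⇒ (E₂−E₁)/kT = ln((1/1)/0.744) = ln(1.3441) = 0.29572.
kT = 112 meV / 0.29572 = 379 meV.

379 meV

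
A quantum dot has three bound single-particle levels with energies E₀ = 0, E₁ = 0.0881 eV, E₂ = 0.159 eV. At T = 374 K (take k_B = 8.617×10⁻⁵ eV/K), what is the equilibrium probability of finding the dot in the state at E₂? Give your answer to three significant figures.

0.00672

k_BT = 8.617×10⁻⁵ × 374 K = 0.032228 eV.
Eᵢ/kT = 0, 2.7336, 4.9336.
Z = Σ e^(−Eᵢ/kT) = e^(−0) + e^(−2.7336) + e^(−4.9336) = 1.0000 + 0.064985 + 0.0072005 = 1.0722.
P₂ = e^(−E₂/kT) / Z = 0.0072005/1.0722 = 0.00672.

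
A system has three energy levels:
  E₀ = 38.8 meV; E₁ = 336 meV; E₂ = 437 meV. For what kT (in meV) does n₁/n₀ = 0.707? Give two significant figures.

n₁/n₀ = exp[−(E₁−E₀)/kT] = 0.707.
⇒ (E₁−E₀)/kT = ln(1/0.707) = ln(1.414) = 0.3464.
kT = 297.2 meV / 0.3464 = 860 meV.

860 meV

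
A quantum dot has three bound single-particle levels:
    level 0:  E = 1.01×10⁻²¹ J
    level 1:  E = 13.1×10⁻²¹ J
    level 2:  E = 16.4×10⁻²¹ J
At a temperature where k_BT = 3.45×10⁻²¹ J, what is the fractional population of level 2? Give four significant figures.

0.01109

Eᵢ/kT = 0.292754, 3.79710, 4.75362.
Z = Σ e^(−Eᵢ/kT) = e^(−0.292754) + e^(−3.79710) + e^(−4.75362) = 0.746206 + 0.0224357 + 0.00862043 = 0.777262.
P₂ = e^(−E₂/kT) / Z = 0.00862043/0.777262 = 0.01109.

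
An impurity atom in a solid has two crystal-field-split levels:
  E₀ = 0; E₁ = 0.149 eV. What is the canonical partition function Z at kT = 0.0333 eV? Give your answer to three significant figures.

Z = 1.01

Eᵢ/kT = 0, 4.4745.
Z = Σ e^(−Eᵢ/kT) = e^(−0) + e^(−4.4745) = 1.0000 + 0.011396 = 1.0114.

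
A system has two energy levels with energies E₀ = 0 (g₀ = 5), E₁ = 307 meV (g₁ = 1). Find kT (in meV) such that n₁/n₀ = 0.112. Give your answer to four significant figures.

529.5 meV

n₁/n₀ = (g₁/g₀) exp[−(E₁−E₀)/kT] = 0.112.
⇒ (E₁−E₀)/kT = ln((1/5)/0.112) = ln(1.78571) = 0.579816.
kT = 307 meV / 0.579816 = 529.5 meV.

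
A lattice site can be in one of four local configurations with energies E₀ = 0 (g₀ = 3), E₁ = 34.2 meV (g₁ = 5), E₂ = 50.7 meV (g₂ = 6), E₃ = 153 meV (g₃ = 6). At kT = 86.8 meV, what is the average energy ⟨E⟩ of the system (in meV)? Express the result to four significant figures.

41.17 meV

Eᵢ/kT = 0, 0.394009, 0.584101, 1.76267.
Z = Σ gᵢe^(−Eᵢ/kT) = 3·e^(−0) + 5·e^(−0.394009) + 6·e^(−0.584101) + 6·e^(−1.76267) = 3.00000 + 3.37174 + 3.34564 + 1.02952 = 10.7469.
⟨E⟩ = Σ Eᵢ gᵢe^(−Eᵢ/kT) / Z = (0·3.00000 + 34.2·3.37174 + 50.7·3.34564 + 153·1.02952) / 10.7469 = 41.17 meV.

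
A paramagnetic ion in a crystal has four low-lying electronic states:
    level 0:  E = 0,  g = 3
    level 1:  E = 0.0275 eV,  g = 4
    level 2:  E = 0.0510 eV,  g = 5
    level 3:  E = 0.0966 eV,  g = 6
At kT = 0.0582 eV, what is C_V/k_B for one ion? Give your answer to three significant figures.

0.292

Eᵢ/kT = 0, 0.47251, 0.87629, 1.6598.
Z = Σ gᵢe^(−Eᵢ/kT) = 3·e^(−0) + 4·e^(−0.47251) + 5·e^(−0.87629) + 6·e^(−1.6598) = 3.0000 + 2.4937 + 2.0816 + 1.1411 = 8.7164.
⟨E⟩ = 0.032693 eV, ⟨E²⟩ = 0.0020591 eV².
C_V/k_B = (⟨E²⟩ − ⟨E⟩²)/(kT)² = (0.0020591 − 0.0010688)/0.0033872 = 0.292.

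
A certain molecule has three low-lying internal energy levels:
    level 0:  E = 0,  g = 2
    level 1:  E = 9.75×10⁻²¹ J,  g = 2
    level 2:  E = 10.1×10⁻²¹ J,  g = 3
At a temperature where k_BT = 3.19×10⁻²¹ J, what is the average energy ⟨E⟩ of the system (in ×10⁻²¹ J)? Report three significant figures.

Eᵢ/kT = 0, 3.0564, 3.1661.
Z = Σ gᵢe^(−Eᵢ/kT) = 2·e^(−0) + 2·e^(−3.0564) + 3·e^(−3.1661) = 2.0000 + 0.094114 + 0.12650 = 2.2206.
⟨E⟩ = Σ Eᵢ gᵢe^(−Eᵢ/kT) / Z = (0·2.0000 + 9.75·0.094114 + 10.1·0.12650) / 2.2206 = 0.989 ×10⁻²¹ J.

0.989 ×10⁻²¹ J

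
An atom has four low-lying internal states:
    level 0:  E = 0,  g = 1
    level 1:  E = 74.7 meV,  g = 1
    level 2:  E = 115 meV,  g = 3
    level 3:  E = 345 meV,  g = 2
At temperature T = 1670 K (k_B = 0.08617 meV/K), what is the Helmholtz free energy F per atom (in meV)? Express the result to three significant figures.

-164 meV

k_BT = 0.08617 × 1670 K = 143.90 meV.
Eᵢ/kT = 0, 0.51911, 0.79917, 2.3975.
Z = Σ gᵢe^(−Eᵢ/kT) = 1·e^(−0) + 1·e^(−0.51911) + 3·e^(−0.79917) + 2·e^(−2.3975) = 1.0000 + 0.59505 + 1.3491 + 0.18189 = 3.1260.
F = −kT ln Z = −143.90 × ln(3.1260) = −143.90 × 1.1398 = -164 meV.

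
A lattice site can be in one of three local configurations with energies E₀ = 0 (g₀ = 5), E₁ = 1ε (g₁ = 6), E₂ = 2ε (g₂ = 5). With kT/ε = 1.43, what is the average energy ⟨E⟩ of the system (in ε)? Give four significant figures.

0.5915 ε

Eᵢ/kT = 0, 0.699301, 1.39860.
Z = Σ gᵢe^(−Eᵢ/kT) = 5·e^(−0) + 6·e^(−0.699301) + 5·e^(−1.39860) = 5.00000 + 2.98160 + 1.23471 = 9.21631.
⟨E⟩ = Σ Eᵢ gᵢe^(−Eᵢ/kT) / Z = (0·5.00000 + 1·2.98160 + 2·1.23471) / 9.21631 = 0.5915 ε.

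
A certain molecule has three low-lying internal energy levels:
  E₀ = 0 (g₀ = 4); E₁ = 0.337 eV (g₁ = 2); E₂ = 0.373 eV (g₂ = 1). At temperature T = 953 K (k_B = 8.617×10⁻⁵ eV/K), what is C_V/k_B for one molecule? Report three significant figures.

0.190

k_BT = 8.617×10⁻⁵ × 953 K = 0.082120 eV.
Eᵢ/kT = 0, 4.1038, 4.5421.
Z = Σ gᵢe^(−Eᵢ/kT) = 4·e^(−0) + 2·e^(−4.1038) + 1·e^(−4.5421) = 4.0000 + 0.033020 + 0.010651 = 4.0437.
⟨E⟩ = 0.0037343 eV, ⟨E²⟩ = 0.0012938 eV².
C_V/k_B = (⟨E²⟩ − ⟨E⟩²)/(kT)² = (0.0012938 − 0.000013945)/0.0067437 = 0.190.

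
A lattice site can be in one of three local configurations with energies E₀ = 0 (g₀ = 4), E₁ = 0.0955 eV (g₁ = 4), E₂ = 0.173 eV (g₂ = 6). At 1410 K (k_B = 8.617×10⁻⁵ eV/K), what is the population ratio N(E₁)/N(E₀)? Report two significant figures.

0.46

k_BT = 8.617×10⁻⁵ × 1410 K = 0.1215 eV.
n₁/n₀ = (g₁/g₀) exp[−(E₁−E₀)/kT] = (4/4) × exp(−(0.0955 eV)/(0.1215 eV)) = (4/4) × exp(-0.7860) = 0.46.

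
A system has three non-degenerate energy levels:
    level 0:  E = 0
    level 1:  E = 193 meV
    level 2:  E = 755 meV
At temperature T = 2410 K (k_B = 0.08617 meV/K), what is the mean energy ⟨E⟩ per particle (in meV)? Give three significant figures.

k_BT = 0.08617 × 2410 K = 207.67 meV.
Eᵢ/kT = 0, 0.92936, 3.6356.
Z = Σ e^(−Eᵢ/kT) = e^(−0) + e^(−0.92936) + e^(−3.6356) = 1.0000 + 0.39481 + 0.026368 = 1.4212.
⟨E⟩ = Σ Eᵢ e^(−Eᵢ/kT) / Z = (0·1.0000 + 193·0.39481 + 755·0.026368) / 1.4212 = 67.6 meV.

67.6 meV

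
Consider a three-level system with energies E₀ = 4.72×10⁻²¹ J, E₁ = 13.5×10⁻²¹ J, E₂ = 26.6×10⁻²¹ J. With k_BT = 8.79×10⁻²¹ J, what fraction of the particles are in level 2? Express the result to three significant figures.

Eᵢ/kT = 0.53697, 1.5358, 3.0262.
Z = Σ e^(−Eᵢ/kT) = e^(−0.53697) + e^(−1.5358) + e^(−3.0262) = 0.58452 + 0.21528 + 0.048500 = 0.84830.
P₂ = e^(−E₂/kT) / Z = 0.048500/0.84830 = 0.0572.

0.0572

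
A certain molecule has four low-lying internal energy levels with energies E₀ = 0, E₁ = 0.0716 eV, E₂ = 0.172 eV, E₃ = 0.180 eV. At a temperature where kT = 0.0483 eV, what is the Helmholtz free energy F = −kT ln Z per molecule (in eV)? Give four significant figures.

Eᵢ/kT = 0, 1.48240, 3.56108, 3.72671.
Z = Σ e^(−Eᵢ/kT) = e^(−0) + e^(−1.48240) + e^(−3.56108) + e^(−3.72671) = 1.00000 + 0.227092 + 0.0284081 + 0.0240719 = 1.27957.
F = −kT ln Z = −0.0483 × ln(1.27957) = −0.0483 × 0.246524 = -0.01191 eV.

-0.01191 eV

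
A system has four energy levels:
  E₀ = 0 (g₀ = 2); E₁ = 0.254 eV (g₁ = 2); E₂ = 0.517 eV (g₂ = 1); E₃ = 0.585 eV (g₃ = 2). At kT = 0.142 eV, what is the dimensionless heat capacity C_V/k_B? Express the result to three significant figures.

0.703

Eᵢ/kT = 0, 1.7887, 3.6408, 4.1197.
Z = Σ gᵢe^(−Eᵢ/kT) = 2·e^(−0) + 2·e^(−1.7887) + 1·e^(−3.6408) + 2·e^(−4.1197) = 2.0000 + 0.33435 + 0.026231 + 0.032499 = 2.3931.
⟨E⟩ = 0.049099 eV, ⟨E²⟩ = 0.016591 eV².
C_V/k_B = (⟨E²⟩ − ⟨E⟩²)/(kT)² = (0.016591 − 0.0024107)/0.020164 = 0.703.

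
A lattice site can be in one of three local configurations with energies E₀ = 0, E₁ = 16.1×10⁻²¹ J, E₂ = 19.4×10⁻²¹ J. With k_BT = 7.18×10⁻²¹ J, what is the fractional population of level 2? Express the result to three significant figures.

Eᵢ/kT = 0, 2.2423, 2.7019.
Z = Σ e^(−Eᵢ/kT) = e^(−0) + e^(−2.2423) + e^(−2.7019) = 1.0000 + 0.10621 + 0.067078 = 1.1733.
P₂ = e^(−E₂/kT) / Z = 0.067078/1.1733 = 0.0572.

0.0572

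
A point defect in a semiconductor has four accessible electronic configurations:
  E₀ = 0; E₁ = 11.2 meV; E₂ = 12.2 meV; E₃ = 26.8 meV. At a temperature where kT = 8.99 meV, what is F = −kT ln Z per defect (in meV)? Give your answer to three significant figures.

-4.20 meV

Eᵢ/kT = 0, 1.2458, 1.3571, 2.9811.
Z = Σ e^(−Eᵢ/kT) = e^(−0) + e^(−1.2458) + e^(−1.3571) + e^(−2.9811) = 1.0000 + 0.28771 + 0.25741 + 0.050737 = 1.5959.
F = −kT ln Z = −8.99 × ln(1.5959) = −8.99 × 0.46744 = -4.20 meV.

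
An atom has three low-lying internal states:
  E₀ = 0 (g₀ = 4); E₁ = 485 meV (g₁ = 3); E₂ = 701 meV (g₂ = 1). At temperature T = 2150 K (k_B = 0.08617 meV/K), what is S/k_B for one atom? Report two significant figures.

1.6

k_BT = 0.08617 × 2150 K = 185.3 meV.
Eᵢ/kT = 0, 2.617, 3.783.
Z = Σ gᵢe^(−Eᵢ/kT) = 4·e^(−0) + 3·e^(−2.617) + 1·e^(−3.783) = 4.000 + 0.2191 + 0.02275 = 4.242.
⟨E⟩ = Σ EᵢPᵢ = 28.81 meV.
S/k_B = ln Z + ⟨E⟩/kT = ln(4.242) + 28.81/185.3 = 1.445 + 0.1555 = 1.6.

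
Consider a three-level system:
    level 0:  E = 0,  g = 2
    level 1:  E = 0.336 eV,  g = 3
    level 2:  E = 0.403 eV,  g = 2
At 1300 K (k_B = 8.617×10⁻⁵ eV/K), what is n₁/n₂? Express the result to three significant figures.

k_BT = 8.617×10⁻⁵ × 1300 K = 0.11202 eV.
n₁/n₂ = (g₁/g₂) exp[−(E₁−E₂)/kT] = (3/2) × exp(−(-0.067 eV)/(0.11202 eV)) = (3/2) × exp(0.59811) = 2.73.

2.73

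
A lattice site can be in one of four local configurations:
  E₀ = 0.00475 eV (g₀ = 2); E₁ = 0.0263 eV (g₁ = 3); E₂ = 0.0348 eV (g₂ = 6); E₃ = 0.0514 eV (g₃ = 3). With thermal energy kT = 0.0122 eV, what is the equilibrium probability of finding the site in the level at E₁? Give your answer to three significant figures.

0.166

Eᵢ/kT = 0.38934, 2.1557, 2.8525, 4.2131.
Z = Σ gᵢe^(−Eᵢ/kT) = 2·e^(−0.38934) + 3·e^(−2.1557) + 6·e^(−2.8525) + 3·e^(−4.2131) = 1.3550 + 0.34747 + 0.34620 + 0.044401 = 2.0931.
P₁ = g₁ e^(−E₁/kT) / Z = 0.34747/2.0931 = 0.166.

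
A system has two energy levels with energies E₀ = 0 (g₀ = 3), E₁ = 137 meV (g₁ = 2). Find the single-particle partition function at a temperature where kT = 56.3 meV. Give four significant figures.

Eᵢ/kT = 0, 2.43339.
Z = Σ gᵢe^(−Eᵢ/kT) = 3·e^(−0) + 2·e^(−2.43339) = 3.00000 + 0.175478 = 3.17548.

Z = 3.175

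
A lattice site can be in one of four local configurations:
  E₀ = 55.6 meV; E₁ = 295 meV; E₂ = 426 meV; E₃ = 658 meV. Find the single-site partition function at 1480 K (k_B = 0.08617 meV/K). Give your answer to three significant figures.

Z = 0.787

k_BT = 0.08617 × 1480 K = 127.53 meV.
Eᵢ/kT = 0.43598, 2.3132, 3.3404, 5.1596.
Z = Σ e^(−Eᵢ/kT) = e^(−0.43598) + e^(−2.3132) + e^(−3.3404) + e^(−5.1596) = 0.64663 + 0.098944 + 0.035423 + 0.0057440 = 0.78674.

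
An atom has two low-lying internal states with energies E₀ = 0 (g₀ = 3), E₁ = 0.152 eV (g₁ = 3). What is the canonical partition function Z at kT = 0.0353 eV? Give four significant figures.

Z = 3.040

Eᵢ/kT = 0, 4.30595.
Z = Σ gᵢe^(−Eᵢ/kT) = 3·e^(−0) + 3·e^(−4.30595) = 3.00000 + 0.0404642 = 3.04046.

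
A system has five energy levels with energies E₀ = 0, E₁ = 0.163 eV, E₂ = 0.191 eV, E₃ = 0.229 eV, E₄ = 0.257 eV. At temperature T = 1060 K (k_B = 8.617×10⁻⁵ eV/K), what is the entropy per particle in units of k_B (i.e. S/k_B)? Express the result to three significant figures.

1.01

k_BT = 8.617×10⁻⁵ × 1060 K = 0.091340 eV.
Eᵢ/kT = 0, 1.7845, 2.0911, 2.5071, 2.8137.
Z = Σ e^(−Eᵢ/kT) = e^(−0) + e^(−1.7845) + e^(−2.0911) + e^(−2.5071) + e^(−2.8137) = 1.0000 + 0.16788 + 0.12355 + 0.081504 + 0.059983 = 1.4329.
⟨E⟩ = Σ EᵢPᵢ = 0.059350 eV.
S/k_B = ln Z + ⟨E⟩/kT = ln(1.4329) + 0.059350/0.091340 = 0.35970 + 0.64977 = 1.01.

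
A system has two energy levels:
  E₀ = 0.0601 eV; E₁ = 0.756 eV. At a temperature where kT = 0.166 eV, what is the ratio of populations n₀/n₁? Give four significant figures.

66.17

n₀/n₁ = exp[−(E₀−E₁)/kT] = exp(−(-0.6959 eV)/(0.166 eV)) = exp(4.19217) = 66.17.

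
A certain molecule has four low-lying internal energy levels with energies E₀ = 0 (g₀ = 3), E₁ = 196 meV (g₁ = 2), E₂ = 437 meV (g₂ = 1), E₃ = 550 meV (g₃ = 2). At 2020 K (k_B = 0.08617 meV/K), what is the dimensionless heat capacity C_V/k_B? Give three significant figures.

k_BT = 0.08617 × 2020 K = 174.06 meV.
Eᵢ/kT = 0, 1.1260, 2.5106, 3.1598.
Z = Σ gᵢe^(−Eᵢ/kT) = 3·e^(−0) + 2·e^(−1.1260) + 1·e^(−2.5106) + 2·e^(−3.1598) = 3.0000 + 0.64866 + 0.081219 + 0.084868 = 3.8147.
⟨E⟩ = 54.869 meV, ⟨E²⟩ = 17328 meV².
C_V/k_B = (⟨E²⟩ − ⟨E⟩²)/(kT)² = (17328 − 3010.6)/30297 = 0.473.

0.473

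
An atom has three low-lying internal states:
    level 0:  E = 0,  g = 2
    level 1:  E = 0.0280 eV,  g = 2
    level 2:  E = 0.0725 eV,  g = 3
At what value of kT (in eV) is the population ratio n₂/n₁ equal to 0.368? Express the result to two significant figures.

0.032 eV

n₂/n₁ = (g₂/g₁) exp[−(E₂−E₁)/kT] = 0.368.
⇒ (E₂−E₁)/kT = ln((3/2)/0.368) = ln(4.076) = 1.405.
kT = 0.0445 eV / 1.405 = 0.032 eV.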